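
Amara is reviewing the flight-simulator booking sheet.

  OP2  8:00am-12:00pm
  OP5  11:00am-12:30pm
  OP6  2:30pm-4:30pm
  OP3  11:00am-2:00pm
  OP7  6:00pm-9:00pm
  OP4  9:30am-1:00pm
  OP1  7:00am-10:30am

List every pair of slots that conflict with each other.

Sorted by start: OP1, OP2, OP4, OP3, OP5, OP6, OP7.
OP2 starts before OP1 ends → OP1 and OP2 overlap.
OP4 starts before OP1 ends → OP1 and OP4 overlap.
OP3 starts after OP1 ends; OP1 is clear from here.
OP4 starts before OP2 ends → OP2 and OP4 overlap.
OP3 starts before OP2 ends → OP2 and OP3 overlap.
OP5 starts before OP2 ends → OP2 and OP5 overlap.
OP6 starts after OP2 ends; OP2 is clear from here.
OP3 starts before OP4 ends → OP4 and OP3 overlap.
OP5 starts before OP4 ends → OP4 and OP5 overlap.
OP6 starts after OP4 ends; OP4 is clear from here.
OP5 starts before OP3 ends → OP3 and OP5 overlap.
OP6 starts after OP3 ends; OP3 is clear from here.
OP6 starts after OP5 ends; OP5 is clear from here.
OP7 starts after OP6 ends.

OP1 & OP2, OP1 & OP4, OP2 & OP3, OP2 & OP4, OP2 & OP5, OP3 & OP4, OP3 & OP5, OP4 & OP5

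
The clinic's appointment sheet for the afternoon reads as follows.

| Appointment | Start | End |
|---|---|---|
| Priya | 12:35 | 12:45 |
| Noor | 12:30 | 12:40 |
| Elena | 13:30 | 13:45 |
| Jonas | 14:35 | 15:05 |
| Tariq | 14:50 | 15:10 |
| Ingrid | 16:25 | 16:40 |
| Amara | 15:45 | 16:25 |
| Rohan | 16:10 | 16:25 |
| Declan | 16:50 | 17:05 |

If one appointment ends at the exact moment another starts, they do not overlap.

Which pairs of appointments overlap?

Check each pair: they overlap iff neither finishes before the other starts.
Sorted by start: Noor, Priya, Elena, Jonas, Tariq, Amara, Rohan, Ingrid, Declan.
Priya starts before Noor ends → Noor and Priya overlap.
Elena starts after Noor ends — done with Noor.
Elena starts after Priya ends — done with Priya.
Jonas starts after Elena ends — done with Elena.
Tariq starts before Jonas ends → Jonas and Tariq overlap.
Amara starts after Jonas ends — done with Jonas.
Amara starts after Tariq ends — done with Tariq.
Rohan starts before Amara ends → Amara and Rohan overlap.
Ingrid starts exactly when Amara ends (back-to-back, no overlap) — done with Amara.
Ingrid starts exactly when Rohan ends (back-to-back, no overlap) — done with Rohan.
Declan starts after Ingrid ends.

Amara & Rohan, Jonas & Tariq, Noor & Priya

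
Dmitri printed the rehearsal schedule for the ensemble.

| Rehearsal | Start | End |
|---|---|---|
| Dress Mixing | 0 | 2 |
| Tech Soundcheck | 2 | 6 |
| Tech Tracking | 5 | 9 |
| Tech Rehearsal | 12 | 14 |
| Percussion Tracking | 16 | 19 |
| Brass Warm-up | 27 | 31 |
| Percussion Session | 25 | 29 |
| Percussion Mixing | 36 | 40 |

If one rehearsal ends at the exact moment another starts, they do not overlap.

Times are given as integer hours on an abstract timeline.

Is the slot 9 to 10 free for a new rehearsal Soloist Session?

Yes — the slot is free

Dress Mixing: ends 2 at or before Soloist Session starts 9 → clear.
Tech Soundcheck: ends 6 at or before Soloist Session starts 9 → clear.
Tech Tracking: ends 9 at or before Soloist Session starts 9 → clear.
Tech Rehearsal: starts 12 at or after Soloist Session ends 10 → clear.
Percussion Tracking: starts 16 at or after Soloist Session ends 10 → clear.
Percussion Session: starts 25 at or after Soloist Session ends 10 → clear.
Brass Warm-up: starts 27 at or after Soloist Session ends 10 → clear.
Percussion Mixing: starts 36 at or after Soloist Session ends 10 → clear.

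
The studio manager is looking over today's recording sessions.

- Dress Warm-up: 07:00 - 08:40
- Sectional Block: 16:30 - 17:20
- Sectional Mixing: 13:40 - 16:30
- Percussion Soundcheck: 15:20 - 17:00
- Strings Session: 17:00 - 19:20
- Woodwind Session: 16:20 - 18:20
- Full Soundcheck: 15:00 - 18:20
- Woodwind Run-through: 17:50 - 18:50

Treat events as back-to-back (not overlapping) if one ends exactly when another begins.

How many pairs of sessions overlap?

15

Check each pair: they overlap iff neither finishes before the other starts.
Sorted by start: Dress Warm-up, Sectional Mixing, Full Soundcheck, Percussion Soundcheck, Woodwind Session, Sectional Block, Strings Session, Woodwind Run-through.
Sectional Mixing starts after Dress Warm-up ends; Dress Warm-up is clear from here.
Full Soundcheck starts before Sectional Mixing ends → Sectional Mixing and Full Soundcheck overlap.
Percussion Soundcheck starts before Sectional Mixing ends → Sectional Mixing and Percussion Soundcheck overlap.
Woodwind Session starts before Sectional Mixing ends → Sectional Mixing and Woodwind Session overlap.
Sectional Block starts exactly when Sectional Mixing ends (back-to-back, no overlap); Sectional Mixing is clear from here.
Percussion Soundcheck starts before Full Soundcheck ends → Full Soundcheck and Percussion Soundcheck overlap.
Woodwind Session starts before Full Soundcheck ends → Full Soundcheck and Woodwind Session overlap.
Sectional Block starts before Full Soundcheck ends → Full Soundcheck and Sectional Block overlap.
Strings Session starts before Full Soundcheck ends → Full Soundcheck and Strings Session overlap.
Woodwind Run-through starts before Full Soundcheck ends → Full Soundcheck and Woodwind Run-through overlap.
Woodwind Session starts before Percussion Soundcheck ends → Percussion Soundcheck and Woodwind Session overlap.
Sectional Block starts before Percussion Soundcheck ends → Percussion Soundcheck and Sectional Block overlap.
Strings Session starts exactly when Percussion Soundcheck ends (back-to-back, no overlap); Percussion Soundcheck is clear from here.
Sectional Block starts before Woodwind Session ends → Woodwind Session and Sectional Block overlap.
Strings Session starts before Woodwind Session ends → Woodwind Session and Strings Session overlap.
Woodwind Run-through starts before Woodwind Session ends → Woodwind Session and Woodwind Run-through overlap.
Strings Session starts before Sectional Block ends → Sectional Block and Strings Session overlap.
Woodwind Run-through starts after Sectional Block ends.
Woodwind Run-through starts before Strings Session ends → Strings Session and Woodwind Run-through overlap.
Overlapping pairs: Full Soundcheck & Percussion Soundcheck, Full Soundcheck & Sectional Block, Full Soundcheck & Sectional Mixing, Full Soundcheck & Strings Session, Full Soundcheck & Woodwind Run-through, Full Soundcheck & Woodwind Session, Percussion Soundcheck & Sectional Block, Percussion Soundcheck & Sectional Mixing, Percussion Soundcheck & Woodwind Session, Sectional Block & Strings Session, Sectional Block & Woodwind Session, Sectional Mixing & Woodwind Session, Strings Session & Woodwind Run-through, Strings Session & Woodwind Session, Woodwind Run-through & Woodwind Session — 15 in total.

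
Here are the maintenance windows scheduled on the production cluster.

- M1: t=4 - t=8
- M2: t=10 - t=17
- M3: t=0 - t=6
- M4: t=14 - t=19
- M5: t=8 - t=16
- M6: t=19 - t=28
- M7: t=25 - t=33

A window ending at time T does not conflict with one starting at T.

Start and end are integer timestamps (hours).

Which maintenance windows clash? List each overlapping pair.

Sorted by start: M3, M1, M5, M2, M4, M6, M7.
M1 starts before M3 ends → M3 and M1 overlap.
M5 starts after M3 ends; M3 is clear from here.
M5 starts exactly when M1 ends (back-to-back, no overlap); M1 is clear from here.
M2 starts before M5 ends → M5 and M2 overlap.
M4 starts before M5 ends → M5 and M4 overlap.
M6 starts after M5 ends; M5 is clear from here.
M4 starts before M2 ends → M2 and M4 overlap.
M6 starts after M2 ends; M2 is clear from here.
M6 starts exactly when M4 ends (back-to-back, no overlap); M4 is clear from here.
M7 starts before M6 ends → M6 and M7 overlap.

M1 & M3, M2 & M4, M2 & M5, M4 & M5, M6 & M7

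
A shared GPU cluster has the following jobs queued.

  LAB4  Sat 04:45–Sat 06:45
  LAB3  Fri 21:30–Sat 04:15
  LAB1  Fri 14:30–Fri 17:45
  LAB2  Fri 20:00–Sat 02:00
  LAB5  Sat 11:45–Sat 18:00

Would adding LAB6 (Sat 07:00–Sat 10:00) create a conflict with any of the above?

No — it doesn't clash with anything

LAB1: ends Fri 17:45 at or before LAB6 starts Sat 07:00 → clear.
LAB2: ends Sat 02:00 at or before LAB6 starts Sat 07:00 → clear.
LAB3: ends Sat 04:15 at or before LAB6 starts Sat 07:00 → clear.
LAB4: ends Sat 06:45 at or before LAB6 starts Sat 07:00 → clear.
LAB5: starts Sat 11:45 at or after LAB6 ends Sat 10:00 → clear.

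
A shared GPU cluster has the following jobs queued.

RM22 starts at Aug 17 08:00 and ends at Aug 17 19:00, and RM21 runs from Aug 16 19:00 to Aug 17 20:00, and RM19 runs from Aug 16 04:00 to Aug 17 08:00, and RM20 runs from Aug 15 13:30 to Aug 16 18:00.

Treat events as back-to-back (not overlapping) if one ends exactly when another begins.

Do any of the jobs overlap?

Sorted by start: RM20, RM19, RM21, RM22.
RM19 starts before RM20 ends → RM20 and RM19 overlap.
That's a conflict, so the schedule is not conflict-free.

Yes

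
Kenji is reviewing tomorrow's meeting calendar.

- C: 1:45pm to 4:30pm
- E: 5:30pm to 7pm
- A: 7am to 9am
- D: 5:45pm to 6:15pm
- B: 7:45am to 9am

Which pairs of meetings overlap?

A & B, D & E

Sorted by start: A, B, C, E, D.
B starts before A ends → A and B overlap.
C starts after A ends — done with A.
C starts after B ends — done with B.
E starts after C ends — done with C.
D starts before E ends → E and D overlap.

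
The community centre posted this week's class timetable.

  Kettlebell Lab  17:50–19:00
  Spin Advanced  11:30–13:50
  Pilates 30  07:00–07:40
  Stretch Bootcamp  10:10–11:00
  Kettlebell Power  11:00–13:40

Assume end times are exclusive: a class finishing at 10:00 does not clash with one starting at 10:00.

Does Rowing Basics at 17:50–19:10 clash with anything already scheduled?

Yes — it overlaps Kettlebell Lab

Pilates 30: ends 07:40 at or before Rowing Basics starts 17:50 → clear.
Stretch Bootcamp: ends 11:00 at or before Rowing Basics starts 17:50 → clear.
Kettlebell Power: ends 13:40 at or before Rowing Basics starts 17:50 → clear.
Spin Advanced: ends 13:50 at or before Rowing Basics starts 17:50 → clear.
Kettlebell Lab: starts 17:50 before Rowing Basics ends 19:10, and ends 19:00 after Rowing Basics starts 17:50 → overlap.
Rowing Basics overlaps Kettlebell Lab.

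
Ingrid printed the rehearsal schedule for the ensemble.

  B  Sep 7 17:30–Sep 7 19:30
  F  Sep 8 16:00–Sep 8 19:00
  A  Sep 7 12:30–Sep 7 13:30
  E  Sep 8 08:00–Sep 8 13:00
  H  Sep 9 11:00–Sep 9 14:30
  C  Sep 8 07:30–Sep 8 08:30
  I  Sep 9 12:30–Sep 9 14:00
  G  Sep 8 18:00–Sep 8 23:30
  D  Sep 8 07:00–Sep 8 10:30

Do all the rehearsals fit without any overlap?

No

Sorted by start: A, B, D, C, E, F, G, H, I.
B starts after A ends; A is clear from here.
D starts after B ends; B is clear from here.
C starts before D ends → D and C overlap.
That's a conflict, so the schedule is not conflict-free.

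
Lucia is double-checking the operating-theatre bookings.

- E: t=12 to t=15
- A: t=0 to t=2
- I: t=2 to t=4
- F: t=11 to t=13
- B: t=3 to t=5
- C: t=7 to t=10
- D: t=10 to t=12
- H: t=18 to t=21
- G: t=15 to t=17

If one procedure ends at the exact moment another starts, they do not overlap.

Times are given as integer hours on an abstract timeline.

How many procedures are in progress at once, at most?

Sort all start/end points and keep a running count:
t=0 start A → 1
t=2 end A → 0
t=2 start I → 1
t=3 start B → 2
t=4 end I → 1
t=5 end B → 0
t=7 start C → 1
t=10 end C → 0
t=10 start D → 1
t=11 start F → 2
t=12 end D → 1
t=12 start E → 2
t=13 end F → 1
t=15 end E → 0
t=15 start G → 1
t=17 end G → 0
t=18 start H → 1
t=21 end H → 0
Peak is 2, at t=3 (B, I).

2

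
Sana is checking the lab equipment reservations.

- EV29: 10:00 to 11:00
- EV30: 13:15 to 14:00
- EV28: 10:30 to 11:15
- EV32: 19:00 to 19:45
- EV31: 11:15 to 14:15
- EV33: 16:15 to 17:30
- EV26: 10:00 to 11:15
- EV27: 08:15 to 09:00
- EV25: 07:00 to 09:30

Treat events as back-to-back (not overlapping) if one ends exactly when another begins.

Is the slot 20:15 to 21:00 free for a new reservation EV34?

Yes — the slot is free

EV25: ends 09:30 at or before EV34 starts 20:15 → clear.
EV27: ends 09:00 at or before EV34 starts 20:15 → clear.
EV26: ends 11:15 at or before EV34 starts 20:15 → clear.
EV29: ends 11:00 at or before EV34 starts 20:15 → clear.
EV28: ends 11:15 at or before EV34 starts 20:15 → clear.
EV31: ends 14:15 at or before EV34 starts 20:15 → clear.
EV30: ends 14:00 at or before EV34 starts 20:15 → clear.
EV33: ends 17:30 at or before EV34 starts 20:15 → clear.
EV32: ends 19:45 at or before EV34 starts 20:15 → clear.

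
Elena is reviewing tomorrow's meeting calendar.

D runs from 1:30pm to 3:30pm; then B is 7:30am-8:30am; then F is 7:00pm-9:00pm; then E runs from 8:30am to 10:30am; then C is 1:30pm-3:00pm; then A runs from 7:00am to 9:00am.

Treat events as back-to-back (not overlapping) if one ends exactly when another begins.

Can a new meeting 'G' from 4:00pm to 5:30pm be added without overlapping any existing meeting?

A: ends 9:00am at or before G starts 4:00pm → clear.
B: ends 8:30am at or before G starts 4:00pm → clear.
E: ends 10:30am at or before G starts 4:00pm → clear.
C: ends 3:00pm at or before G starts 4:00pm → clear.
D: ends 3:30pm at or before G starts 4:00pm → clear.
F: starts 7:00pm at or after G ends 5:30pm → clear.

Yes — the slot is free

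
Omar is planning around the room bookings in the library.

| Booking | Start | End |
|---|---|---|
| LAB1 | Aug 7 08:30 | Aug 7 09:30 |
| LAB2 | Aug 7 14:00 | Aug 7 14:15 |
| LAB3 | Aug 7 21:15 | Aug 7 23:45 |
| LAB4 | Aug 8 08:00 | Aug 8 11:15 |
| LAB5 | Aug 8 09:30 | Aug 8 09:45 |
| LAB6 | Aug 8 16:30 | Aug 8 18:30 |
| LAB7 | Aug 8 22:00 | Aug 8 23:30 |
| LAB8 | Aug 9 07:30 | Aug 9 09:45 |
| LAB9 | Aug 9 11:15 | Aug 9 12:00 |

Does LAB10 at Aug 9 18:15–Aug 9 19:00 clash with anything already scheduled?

LAB1: ends Aug 7 09:30 at or before LAB10 starts Aug 9 18:15 → clear.
LAB2: ends Aug 7 14:15 at or before LAB10 starts Aug 9 18:15 → clear.
LAB3: ends Aug 7 23:45 at or before LAB10 starts Aug 9 18:15 → clear.
LAB4: ends Aug 8 11:15 at or before LAB10 starts Aug 9 18:15 → clear.
LAB5: ends Aug 8 09:45 at or before LAB10 starts Aug 9 18:15 → clear.
LAB6: ends Aug 8 18:30 at or before LAB10 starts Aug 9 18:15 → clear.
LAB7: ends Aug 8 23:30 at or before LAB10 starts Aug 9 18:15 → clear.
LAB8: ends Aug 9 09:45 at or before LAB10 starts Aug 9 18:15 → clear.
LAB9: ends Aug 9 12:00 at or before LAB10 starts Aug 9 18:15 → clear.

No — it doesn't clash with anything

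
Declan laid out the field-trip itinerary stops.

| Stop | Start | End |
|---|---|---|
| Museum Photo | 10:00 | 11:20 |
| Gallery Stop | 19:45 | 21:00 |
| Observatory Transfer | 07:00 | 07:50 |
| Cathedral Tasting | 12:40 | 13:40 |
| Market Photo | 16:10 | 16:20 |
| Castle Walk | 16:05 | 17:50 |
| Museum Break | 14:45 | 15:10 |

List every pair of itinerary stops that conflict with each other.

Castle Walk & Market Photo

Sorted by start: Observatory Transfer, Museum Photo, Cathedral Tasting, Museum Break, Castle Walk, Market Photo, Gallery Stop.
Museum Photo starts after Observatory Transfer ends, so nothing later overlaps Observatory Transfer either.
Cathedral Tasting starts after Museum Photo ends, so nothing later overlaps Museum Photo either.
Museum Break starts after Cathedral Tasting ends, so nothing later overlaps Cathedral Tasting either.
Castle Walk starts after Museum Break ends, so nothing later overlaps Museum Break either.
Market Photo starts before Castle Walk ends → Castle Walk and Market Photo overlap.
Gallery Stop starts after Castle Walk ends.
Gallery Stop starts after Market Photo ends.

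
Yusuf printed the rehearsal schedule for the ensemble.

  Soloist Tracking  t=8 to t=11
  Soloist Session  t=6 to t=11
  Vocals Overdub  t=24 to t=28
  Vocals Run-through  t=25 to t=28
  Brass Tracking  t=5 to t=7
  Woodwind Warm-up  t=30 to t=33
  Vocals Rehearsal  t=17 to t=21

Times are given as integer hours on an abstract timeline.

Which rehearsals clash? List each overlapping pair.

Sorted by start: Brass Tracking, Soloist Session, Soloist Tracking, Vocals Rehearsal, Vocals Overdub, Vocals Run-through, Woodwind Warm-up.
Soloist Session starts before Brass Tracking ends → Brass Tracking and Soloist Session overlap.
Soloist Tracking starts after Brass Tracking ends — done with Brass Tracking.
Soloist Tracking starts before Soloist Session ends → Soloist Session and Soloist Tracking overlap.
Vocals Rehearsal starts after Soloist Session ends — done with Soloist Session.
Vocals Rehearsal starts after Soloist Tracking ends — done with Soloist Tracking.
Vocals Overdub starts after Vocals Rehearsal ends — done with Vocals Rehearsal.
Vocals Run-through starts before Vocals Overdub ends → Vocals Overdub and Vocals Run-through overlap.
Woodwind Warm-up starts after Vocals Overdub ends.
Woodwind Warm-up starts after Vocals Run-through ends.

Brass Tracking & Soloist Session, Soloist Session & Soloist Tracking, Vocals Overdub & Vocals Run-through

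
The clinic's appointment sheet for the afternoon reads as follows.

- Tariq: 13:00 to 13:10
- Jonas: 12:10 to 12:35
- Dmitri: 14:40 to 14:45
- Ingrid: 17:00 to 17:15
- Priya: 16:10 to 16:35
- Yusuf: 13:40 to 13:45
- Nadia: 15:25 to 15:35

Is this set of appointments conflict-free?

Yes

Two intervals overlap when each starts before the other ends.
Sorted by start: Jonas, Tariq, Yusuf, Dmitri, Nadia, Priya, Ingrid.
Tariq starts after Jonas ends — done with Jonas.
Yusuf starts after Tariq ends — done with Tariq.
Dmitri starts after Yusuf ends — done with Yusuf.
Nadia starts after Dmitri ends — done with Dmitri.
Priya starts after Nadia ends — done with Nadia.
Ingrid starts after Priya ends.
Every pair is clear; the schedule has no overlaps.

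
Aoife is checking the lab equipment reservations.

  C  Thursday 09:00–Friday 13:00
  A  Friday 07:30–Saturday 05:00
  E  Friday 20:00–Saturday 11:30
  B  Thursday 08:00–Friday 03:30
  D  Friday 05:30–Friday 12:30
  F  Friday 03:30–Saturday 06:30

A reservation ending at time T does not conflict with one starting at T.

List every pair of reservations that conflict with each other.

A & C, A & D, A & E, A & F, B & C, C & D, C & F, D & F, E & F

Sorted by start: B, C, F, D, A, E.
C starts before B ends → B and C overlap.
F starts exactly when B ends (back-to-back, no overlap); B is clear from here.
F starts before C ends → C and F overlap.
D starts before C ends → C and D overlap.
A starts before C ends → C and A overlap.
E starts after C ends.
D starts before F ends → F and D overlap.
A starts before F ends → F and A overlap.
E starts before F ends → F and E overlap.
A starts before D ends → D and A overlap.
E starts after D ends.
E starts before A ends → A and E overlap.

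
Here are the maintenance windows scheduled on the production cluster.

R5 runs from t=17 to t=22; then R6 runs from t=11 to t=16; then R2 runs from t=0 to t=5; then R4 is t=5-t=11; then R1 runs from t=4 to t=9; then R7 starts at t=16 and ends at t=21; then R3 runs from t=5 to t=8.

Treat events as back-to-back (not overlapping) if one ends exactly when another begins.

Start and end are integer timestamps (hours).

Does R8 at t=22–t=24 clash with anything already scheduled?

No — it doesn't clash with anything

R2: ends t=5 at or before R8 starts t=22 → clear.
R1: ends t=9 at or before R8 starts t=22 → clear.
R3: ends t=8 at or before R8 starts t=22 → clear.
R4: ends t=11 at or before R8 starts t=22 → clear.
R6: ends t=16 at or before R8 starts t=22 → clear.
R7: ends t=21 at or before R8 starts t=22 → clear.
R5: ends t=22 at or before R8 starts t=22 → clear.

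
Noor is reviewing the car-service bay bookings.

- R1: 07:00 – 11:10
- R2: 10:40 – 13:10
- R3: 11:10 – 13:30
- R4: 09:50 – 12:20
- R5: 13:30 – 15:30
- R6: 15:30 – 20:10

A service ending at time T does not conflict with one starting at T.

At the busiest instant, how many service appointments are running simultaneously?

Walk through starts and ends in time order (an end at T is processed before a start at T):
07:00 start R1 → 1
09:50 start R4 → 2
10:40 start R2 → 3
11:10 end R1 → 2
11:10 start R3 → 3
12:20 end R4 → 2
13:10 end R2 → 1
13:30 end R3 → 0
13:30 start R5 → 1
15:30 end R5 → 0
15:30 start R6 → 1
20:10 end R6 → 0
Peak is 3, at 10:40 (R1, R2, R4).

3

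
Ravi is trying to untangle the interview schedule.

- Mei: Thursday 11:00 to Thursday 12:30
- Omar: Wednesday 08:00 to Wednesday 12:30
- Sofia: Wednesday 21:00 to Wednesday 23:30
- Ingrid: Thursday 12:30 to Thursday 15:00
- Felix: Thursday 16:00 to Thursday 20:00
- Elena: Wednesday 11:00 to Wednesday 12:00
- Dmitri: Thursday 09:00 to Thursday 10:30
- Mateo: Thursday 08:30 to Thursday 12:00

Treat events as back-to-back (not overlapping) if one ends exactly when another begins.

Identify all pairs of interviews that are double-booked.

Dmitri & Mateo, Elena & Omar, Mateo & Mei

Two intervals overlap when each starts before the other ends.
Sorted by start: Omar, Elena, Sofia, Mateo, Dmitri, Mei, Ingrid, Felix.
Elena starts before Omar ends → Omar and Elena overlap.
Sofia starts after Omar ends; Omar is clear from here.
Sofia starts after Elena ends; Elena is clear from here.
Mateo starts after Sofia ends; Sofia is clear from here.
Dmitri starts before Mateo ends → Mateo and Dmitri overlap.
Mei starts before Mateo ends → Mateo and Mei overlap.
Ingrid starts after Mateo ends; Mateo is clear from here.
Mei starts after Dmitri ends; Dmitri is clear from here.
Ingrid starts exactly when Mei ends (back-to-back, no overlap); Mei is clear from here.
Felix starts after Ingrid ends.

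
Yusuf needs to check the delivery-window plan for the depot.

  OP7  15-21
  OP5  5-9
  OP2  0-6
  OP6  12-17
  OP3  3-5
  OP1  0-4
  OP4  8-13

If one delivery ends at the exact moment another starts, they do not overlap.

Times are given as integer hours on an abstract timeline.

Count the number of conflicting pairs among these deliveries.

Sorted by start: OP1, OP2, OP3, OP5, OP4, OP6, OP7.
OP2 starts before OP1 ends → OP1 and OP2 overlap.
OP3 starts before OP1 ends → OP1 and OP3 overlap.
OP5 starts after OP1 ends, so nothing later overlaps OP1 either.
OP3 starts before OP2 ends → OP2 and OP3 overlap.
OP5 starts before OP2 ends → OP2 and OP5 overlap.
OP4 starts after OP2 ends, so nothing later overlaps OP2 either.
OP5 starts exactly when OP3 ends (back-to-back, no overlap), so nothing later overlaps OP3 either.
OP4 starts before OP5 ends → OP5 and OP4 overlap.
OP6 starts after OP5 ends, so nothing later overlaps OP5 either.
OP6 starts before OP4 ends → OP4 and OP6 overlap.
OP7 starts after OP4 ends.
OP7 starts before OP6 ends → OP6 and OP7 overlap.
Overlapping pairs: OP1 & OP2, OP1 & OP3, OP2 & OP3, OP2 & OP5, OP4 & OP5, OP4 & OP6, OP6 & OP7 — 7 in total.

7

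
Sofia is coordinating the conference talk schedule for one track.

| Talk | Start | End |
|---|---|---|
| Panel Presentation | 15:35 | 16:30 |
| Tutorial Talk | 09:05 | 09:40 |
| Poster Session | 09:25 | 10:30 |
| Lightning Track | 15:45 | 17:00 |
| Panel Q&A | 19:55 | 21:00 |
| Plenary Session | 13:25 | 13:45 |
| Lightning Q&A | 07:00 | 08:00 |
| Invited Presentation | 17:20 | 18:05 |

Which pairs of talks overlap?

Sorted by start: Lightning Q&A, Tutorial Talk, Poster Session, Plenary Session, Panel Presentation, Lightning Track, Invited Presentation, Panel Q&A.
Tutorial Talk starts after Lightning Q&A ends, so Lightning Q&A has no further overlaps.
Poster Session starts before Tutorial Talk ends → Tutorial Talk and Poster Session overlap.
Plenary Session starts after Tutorial Talk ends, so Tutorial Talk has no further overlaps.
Plenary Session starts after Poster Session ends, so Poster Session has no further overlaps.
Panel Presentation starts after Plenary Session ends, so Plenary Session has no further overlaps.
Lightning Track starts before Panel Presentation ends → Panel Presentation and Lightning Track overlap.
Invited Presentation starts after Panel Presentation ends, so Panel Presentation has no further overlaps.
Invited Presentation starts after Lightning Track ends, so Lightning Track has no further overlaps.
Panel Q&A starts after Invited Presentation ends.

Lightning Track & Panel Presentation, Poster Session & Tutorial Talk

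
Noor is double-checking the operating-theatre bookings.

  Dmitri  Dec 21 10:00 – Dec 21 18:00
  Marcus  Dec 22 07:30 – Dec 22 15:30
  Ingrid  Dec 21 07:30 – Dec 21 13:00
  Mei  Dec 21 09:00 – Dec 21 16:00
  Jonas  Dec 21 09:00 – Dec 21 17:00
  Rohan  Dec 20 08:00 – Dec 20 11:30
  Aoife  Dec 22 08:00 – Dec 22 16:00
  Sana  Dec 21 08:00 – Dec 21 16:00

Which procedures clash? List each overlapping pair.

Aoife & Marcus, Dmitri & Ingrid, Dmitri & Jonas, Dmitri & Mei, Dmitri & Sana, Ingrid & Jonas, Ingrid & Mei, Ingrid & Sana, Jonas & Mei, Jonas & Sana, Mei & Sana

Two intervals overlap when each starts before the other ends.
Sorted by start: Rohan, Ingrid, Sana, Mei, Jonas, Dmitri, Marcus, Aoife.
Ingrid starts after Rohan ends, so Rohan has no further overlaps.
Sana starts before Ingrid ends → Ingrid and Sana overlap.
Mei starts before Ingrid ends → Ingrid and Mei overlap.
Jonas starts before Ingrid ends → Ingrid and Jonas overlap.
Dmitri starts before Ingrid ends → Ingrid and Dmitri overlap.
Marcus starts after Ingrid ends, so Ingrid has no further overlaps.
Mei starts before Sana ends → Sana and Mei overlap.
Jonas starts before Sana ends → Sana and Jonas overlap.
Dmitri starts before Sana ends → Sana and Dmitri overlap.
Marcus starts after Sana ends, so Sana has no further overlaps.
Jonas starts before Mei ends → Mei and Jonas overlap.
Dmitri starts before Mei ends → Mei and Dmitri overlap.
Marcus starts after Mei ends, so Mei has no further overlaps.
Dmitri starts before Jonas ends → Jonas and Dmitri overlap.
Marcus starts after Jonas ends, so Jonas has no further overlaps.
Marcus starts after Dmitri ends, so Dmitri has no further overlaps.
Aoife starts before Marcus ends → Marcus and Aoife overlap.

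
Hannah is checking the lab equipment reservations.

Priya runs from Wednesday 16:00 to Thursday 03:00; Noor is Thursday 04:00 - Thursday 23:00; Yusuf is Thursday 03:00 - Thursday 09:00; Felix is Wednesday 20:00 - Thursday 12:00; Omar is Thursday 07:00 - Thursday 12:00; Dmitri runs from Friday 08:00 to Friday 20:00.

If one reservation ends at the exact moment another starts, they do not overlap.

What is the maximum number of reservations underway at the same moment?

Walk through starts and ends in time order (an end at T is processed before a start at T):
Wednesday 16:00 start Priya → 1
Wednesday 20:00 start Felix → 2
Thursday 03:00 end Priya → 1
Thursday 03:00 start Yusuf → 2
Thursday 04:00 start Noor → 3
Thursday 07:00 start Omar → 4
Thursday 09:00 end Yusuf → 3
Thursday 12:00 end Felix → 2
Thursday 12:00 end Omar → 1
Thursday 23:00 end Noor → 0
Friday 08:00 start Dmitri → 1
Friday 20:00 end Dmitri → 0
Peak is 4, at Thursday 07:00 (Felix, Noor, Omar, Yusuf).

4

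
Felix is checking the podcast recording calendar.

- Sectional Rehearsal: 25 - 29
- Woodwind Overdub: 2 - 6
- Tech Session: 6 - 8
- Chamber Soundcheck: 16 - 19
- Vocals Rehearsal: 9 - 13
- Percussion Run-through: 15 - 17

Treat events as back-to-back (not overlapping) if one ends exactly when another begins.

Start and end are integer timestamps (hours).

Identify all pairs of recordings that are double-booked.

Sorted by start: Woodwind Overdub, Tech Session, Vocals Rehearsal, Percussion Run-through, Chamber Soundcheck, Sectional Rehearsal.
Tech Session starts exactly when Woodwind Overdub ends (back-to-back, no overlap); Woodwind Overdub is clear from here.
Vocals Rehearsal starts after Tech Session ends; Tech Session is clear from here.
Percussion Run-through starts after Vocals Rehearsal ends; Vocals Rehearsal is clear from here.
Chamber Soundcheck starts before Percussion Run-through ends → Percussion Run-through and Chamber Soundcheck overlap.
Sectional Rehearsal starts after Percussion Run-through ends.
Sectional Rehearsal starts after Chamber Soundcheck ends.

Chamber Soundcheck & Percussion Run-through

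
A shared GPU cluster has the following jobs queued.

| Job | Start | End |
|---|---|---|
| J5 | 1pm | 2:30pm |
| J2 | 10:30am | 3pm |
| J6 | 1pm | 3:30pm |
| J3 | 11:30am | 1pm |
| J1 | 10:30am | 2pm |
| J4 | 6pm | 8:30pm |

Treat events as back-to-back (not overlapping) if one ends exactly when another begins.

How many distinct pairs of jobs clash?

8

Two intervals overlap when each starts before the other ends.
Sorted by start: J1, J2, J3, J5, J6, J4.
J2 starts before J1 ends → J1 and J2 overlap.
J3 starts before J1 ends → J1 and J3 overlap.
J5 starts before J1 ends → J1 and J5 overlap.
J6 starts before J1 ends → J1 and J6 overlap.
J4 starts after J1 ends.
J3 starts before J2 ends → J2 and J3 overlap.
J5 starts before J2 ends → J2 and J5 overlap.
J6 starts before J2 ends → J2 and J6 overlap.
J4 starts after J2 ends.
J5 starts exactly when J3 ends (back-to-back, no overlap) — done with J3.
J6 starts before J5 ends → J5 and J6 overlap.
J4 starts after J5 ends.
J4 starts after J6 ends.
Overlapping pairs: J1 & J2, J1 & J3, J1 & J5, J1 & J6, J2 & J3, J2 & J5, J2 & J6, J5 & J6 — 8 in total.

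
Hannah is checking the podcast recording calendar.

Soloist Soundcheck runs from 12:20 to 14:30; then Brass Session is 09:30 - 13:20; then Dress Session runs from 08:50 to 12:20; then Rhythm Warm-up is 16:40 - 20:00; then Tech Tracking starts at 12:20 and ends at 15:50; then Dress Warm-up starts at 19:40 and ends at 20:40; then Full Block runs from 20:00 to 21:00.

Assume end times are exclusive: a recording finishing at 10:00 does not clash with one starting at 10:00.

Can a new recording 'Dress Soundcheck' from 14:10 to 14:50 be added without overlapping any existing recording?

No — it overlaps Soloist Soundcheck, Tech Tracking

Dress Session: ends 12:20 at or before Dress Soundcheck starts 14:10 → clear.
Brass Session: ends 13:20 at or before Dress Soundcheck starts 14:10 → clear.
Soloist Soundcheck: starts 12:20 before Dress Soundcheck ends 14:50, and ends 14:30 after Dress Soundcheck starts 14:10 → overlap.
Tech Tracking: starts 12:20 before Dress Soundcheck ends 14:50, and ends 15:50 after Dress Soundcheck starts 14:10 → overlap.
Rhythm Warm-up: starts 16:40 at or after Dress Soundcheck ends 14:50 → clear.
Dress Warm-up: starts 19:40 at or after Dress Soundcheck ends 14:50 → clear.
Full Block: starts 20:00 at or after Dress Soundcheck ends 14:50 → clear.
Dress Soundcheck overlaps Soloist Soundcheck, Tech Tracking.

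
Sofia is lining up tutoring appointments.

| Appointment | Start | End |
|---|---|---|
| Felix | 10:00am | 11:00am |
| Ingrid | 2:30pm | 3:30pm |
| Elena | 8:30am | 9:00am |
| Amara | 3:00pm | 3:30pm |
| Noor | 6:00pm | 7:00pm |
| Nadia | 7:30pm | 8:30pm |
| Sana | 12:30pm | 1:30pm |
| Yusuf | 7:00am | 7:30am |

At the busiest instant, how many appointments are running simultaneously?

Sweep the timeline, counting +1 at each start and −1 at each end (ends before starts at a tie):
7:00am start Yusuf → 1
7:30am end Yusuf → 0
8:30am start Elena → 1
9:00am end Elena → 0
10:00am start Felix → 1
11:00am end Felix → 0
12:30pm start Sana → 1
1:30pm end Sana → 0
2:30pm start Ingrid → 1
3:00pm start Amara → 2
3:30pm end Amara → 1
3:30pm end Ingrid → 0
6:00pm start Noor → 1
7:00pm end Noor → 0
7:30pm start Nadia → 1
8:30pm end Nadia → 0
Peak is 2, at 3:00pm (Amara, Ingrid).

2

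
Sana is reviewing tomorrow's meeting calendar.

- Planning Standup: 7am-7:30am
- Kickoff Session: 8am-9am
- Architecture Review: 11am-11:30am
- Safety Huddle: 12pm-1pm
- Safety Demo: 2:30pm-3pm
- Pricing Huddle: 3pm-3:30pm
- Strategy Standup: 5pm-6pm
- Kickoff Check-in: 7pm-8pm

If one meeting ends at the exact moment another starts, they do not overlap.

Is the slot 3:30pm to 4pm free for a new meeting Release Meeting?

Yes — the slot is free

Planning Standup: ends 7:30am at or before Release Meeting starts 3:30pm → clear.
Kickoff Session: ends 9am at or before Release Meeting starts 3:30pm → clear.
Architecture Review: ends 11:30am at or before Release Meeting starts 3:30pm → clear.
Safety Huddle: ends 1pm at or before Release Meeting starts 3:30pm → clear.
Safety Demo: ends 3pm at or before Release Meeting starts 3:30pm → clear.
Pricing Huddle: ends 3:30pm at or before Release Meeting starts 3:30pm → clear.
Strategy Standup: starts 5pm at or after Release Meeting ends 4pm → clear.
Kickoff Check-in: starts 7pm at or after Release Meeting ends 4pm → clear.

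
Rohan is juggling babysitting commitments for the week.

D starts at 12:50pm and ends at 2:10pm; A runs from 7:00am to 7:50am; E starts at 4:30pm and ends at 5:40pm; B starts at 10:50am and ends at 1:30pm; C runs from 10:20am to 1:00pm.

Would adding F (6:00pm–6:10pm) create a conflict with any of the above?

No — it doesn't clash with anything

A: ends 7:50am at or before F starts 6:00pm → clear.
C: ends 1:00pm at or before F starts 6:00pm → clear.
B: ends 1:30pm at or before F starts 6:00pm → clear.
D: ends 2:10pm at or before F starts 6:00pm → clear.
E: ends 5:40pm at or before F starts 6:00pm → clear.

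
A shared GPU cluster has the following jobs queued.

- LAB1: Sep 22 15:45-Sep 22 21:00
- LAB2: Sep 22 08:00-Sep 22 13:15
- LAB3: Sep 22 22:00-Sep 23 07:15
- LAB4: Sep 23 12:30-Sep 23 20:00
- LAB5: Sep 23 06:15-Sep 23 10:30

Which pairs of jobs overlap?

LAB3 & LAB5

Check each pair: they overlap iff neither finishes before the other starts.
Sorted by start: LAB2, LAB1, LAB3, LAB5, LAB4.
LAB1 starts after LAB2 ends — done with LAB2.
LAB3 starts after LAB1 ends — done with LAB1.
LAB5 starts before LAB3 ends → LAB3 and LAB5 overlap.
LAB4 starts after LAB3 ends.
LAB4 starts after LAB5 ends.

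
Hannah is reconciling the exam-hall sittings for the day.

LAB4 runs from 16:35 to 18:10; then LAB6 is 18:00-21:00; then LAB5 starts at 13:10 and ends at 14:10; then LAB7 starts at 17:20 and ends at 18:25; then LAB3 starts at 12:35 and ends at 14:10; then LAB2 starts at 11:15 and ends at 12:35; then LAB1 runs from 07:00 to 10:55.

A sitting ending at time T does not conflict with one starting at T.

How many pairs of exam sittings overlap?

4

Sorted by start: LAB1, LAB2, LAB3, LAB5, LAB4, LAB7, LAB6.
LAB2 starts after LAB1 ends; LAB1 is clear from here.
LAB3 starts exactly when LAB2 ends (back-to-back, no overlap); LAB2 is clear from here.
LAB5 starts before LAB3 ends → LAB3 and LAB5 overlap.
LAB4 starts after LAB3 ends; LAB3 is clear from here.
LAB4 starts after LAB5 ends; LAB5 is clear from here.
LAB7 starts before LAB4 ends → LAB4 and LAB7 overlap.
LAB6 starts before LAB4 ends → LAB4 and LAB6 overlap.
LAB6 starts before LAB7 ends → LAB7 and LAB6 overlap.
Overlapping pairs: LAB3 & LAB5, LAB4 & LAB6, LAB4 & LAB7, LAB6 & LAB7 — 4 in total.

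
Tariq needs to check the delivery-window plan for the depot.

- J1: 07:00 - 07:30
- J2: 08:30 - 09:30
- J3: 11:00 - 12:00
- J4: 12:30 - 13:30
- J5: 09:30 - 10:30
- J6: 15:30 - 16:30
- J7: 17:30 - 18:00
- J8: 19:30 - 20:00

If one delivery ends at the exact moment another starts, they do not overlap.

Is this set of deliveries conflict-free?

Check each pair: they overlap iff neither finishes before the other starts.
Sorted by start: J1, J2, J5, J3, J4, J6, J7, J8.
J2 starts after J1 ends, so J1 has no further overlaps.
J5 starts exactly when J2 ends (back-to-back, no overlap), so J2 has no further overlaps.
J3 starts after J5 ends, so J5 has no further overlaps.
J4 starts after J3 ends, so J3 has no further overlaps.
J6 starts after J4 ends, so J4 has no further overlaps.
J7 starts after J6 ends, so J6 has no further overlaps.
J8 starts after J7 ends.
Every pair is clear; the schedule has no overlaps.

Yes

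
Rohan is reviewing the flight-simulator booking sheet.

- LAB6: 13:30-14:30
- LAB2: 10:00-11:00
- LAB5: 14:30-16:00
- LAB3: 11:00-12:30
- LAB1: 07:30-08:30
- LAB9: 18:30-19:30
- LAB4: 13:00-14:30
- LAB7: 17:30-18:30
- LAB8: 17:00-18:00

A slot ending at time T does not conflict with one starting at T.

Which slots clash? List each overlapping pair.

Sorted by start: LAB1, LAB2, LAB3, LAB4, LAB6, LAB5, LAB8, LAB7, LAB9.
LAB2 starts after LAB1 ends — done with LAB1.
LAB3 starts exactly when LAB2 ends (back-to-back, no overlap) — done with LAB2.
LAB4 starts after LAB3 ends — done with LAB3.
LAB6 starts before LAB4 ends → LAB4 and LAB6 overlap.
LAB5 starts exactly when LAB4 ends (back-to-back, no overlap) — done with LAB4.
LAB5 starts exactly when LAB6 ends (back-to-back, no overlap) — done with LAB6.
LAB8 starts after LAB5 ends — done with LAB5.
LAB7 starts before LAB8 ends → LAB8 and LAB7 overlap.
LAB9 starts after LAB8 ends.
LAB9 starts exactly when LAB7 ends (back-to-back, no overlap).

LAB4 & LAB6, LAB7 & LAB8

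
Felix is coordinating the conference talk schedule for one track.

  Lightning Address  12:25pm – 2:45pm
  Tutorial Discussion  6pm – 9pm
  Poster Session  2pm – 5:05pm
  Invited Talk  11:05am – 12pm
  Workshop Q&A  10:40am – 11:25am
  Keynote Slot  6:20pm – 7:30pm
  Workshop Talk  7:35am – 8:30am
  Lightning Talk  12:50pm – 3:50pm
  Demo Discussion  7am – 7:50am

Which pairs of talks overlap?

Demo Discussion & Workshop Talk, Invited Talk & Workshop Q&A, Keynote Slot & Tutorial Discussion, Lightning Address & Lightning Talk, Lightning Address & Poster Session, Lightning Talk & Poster Session

Sorted by start: Demo Discussion, Workshop Talk, Workshop Q&A, Invited Talk, Lightning Address, Lightning Talk, Poster Session, Tutorial Discussion, Keynote Slot.
Workshop Talk starts before Demo Discussion ends → Demo Discussion and Workshop Talk overlap.
Workshop Q&A starts after Demo Discussion ends — done with Demo Discussion.
Workshop Q&A starts after Workshop Talk ends — done with Workshop Talk.
Invited Talk starts before Workshop Q&A ends → Workshop Q&A and Invited Talk overlap.
Lightning Address starts after Workshop Q&A ends — done with Workshop Q&A.
Lightning Address starts after Invited Talk ends — done with Invited Talk.
Lightning Talk starts before Lightning Address ends → Lightning Address and Lightning Talk overlap.
Poster Session starts before Lightning Address ends → Lightning Address and Poster Session overlap.
Tutorial Discussion starts after Lightning Address ends — done with Lightning Address.
Poster Session starts before Lightning Talk ends → Lightning Talk and Poster Session overlap.
Tutorial Discussion starts after Lightning Talk ends — done with Lightning Talk.
Tutorial Discussion starts after Poster Session ends — done with Poster Session.
Keynote Slot starts before Tutorial Discussion ends → Tutorial Discussion and Keynote Slot overlap.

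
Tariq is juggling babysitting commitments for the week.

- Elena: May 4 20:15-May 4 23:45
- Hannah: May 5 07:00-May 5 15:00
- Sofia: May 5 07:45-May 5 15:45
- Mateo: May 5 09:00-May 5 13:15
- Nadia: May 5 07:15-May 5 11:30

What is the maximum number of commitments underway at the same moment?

4

Sweep the timeline, counting +1 at each start and −1 at each end (ends before starts at a tie):
May 4 20:15 start Elena → 1
May 4 23:45 end Elena → 0
May 5 07:00 start Hannah → 1
May 5 07:15 start Nadia → 2
May 5 07:45 start Sofia → 3
May 5 09:00 start Mateo → 4
May 5 11:30 end Nadia → 3
May 5 13:15 end Mateo → 2
May 5 15:00 end Hannah → 1
May 5 15:45 end Sofia → 0
Peak is 4, at May 5 09:00 (Hannah, Mateo, Nadia, Sofia).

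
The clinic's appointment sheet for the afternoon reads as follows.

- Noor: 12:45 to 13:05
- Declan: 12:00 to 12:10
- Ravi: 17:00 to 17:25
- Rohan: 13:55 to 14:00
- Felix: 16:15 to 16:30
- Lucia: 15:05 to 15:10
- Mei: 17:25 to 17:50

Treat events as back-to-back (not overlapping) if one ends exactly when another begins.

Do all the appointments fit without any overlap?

Yes

Sorted by start: Declan, Noor, Rohan, Lucia, Felix, Ravi, Mei.
Noor starts after Declan ends — done with Declan.
Rohan starts after Noor ends — done with Noor.
Lucia starts after Rohan ends — done with Rohan.
Felix starts after Lucia ends — done with Lucia.
Ravi starts after Felix ends — done with Felix.
Mei starts exactly when Ravi ends (back-to-back, no overlap).
Every pair is clear; the schedule has no overlaps.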